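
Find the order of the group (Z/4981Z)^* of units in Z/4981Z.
|(Z/4981Z)^*| = 4672

(Z/4981Z)^* consists of the classes a with gcd(a, 4981) = 1, so its order is φ(4981). φ is multiplicative, with φ(p^e) = p^e − p^(e−1). Factorise 4981 = 17 · 293. Then
  φ(4981) = (17 − 1) · (293 − 1) = 16 · 292 = 4672.
Thus |(Z/4981Z)^*| = 4672.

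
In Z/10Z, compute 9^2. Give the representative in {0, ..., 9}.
Use repeated squaring. Binary(2) = 10. Walk through the bits of the exponent 2 left-to-right: at each bit after the leading one, square the running value, then multiply by 9 if the bit is 1 (always reducing mod 10):
  bit 1 = 1 (leading): start with 9.
  bit 2 = 0: square 9^2 = 81 ≡ 1 (mod 10).
Final value: 9^2 ≡ 1 (mod 10).

Final answer: 1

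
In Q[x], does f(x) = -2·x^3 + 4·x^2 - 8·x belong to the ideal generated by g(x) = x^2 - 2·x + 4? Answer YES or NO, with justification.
YES

In Q[x] the ideal (g) consists of all multiples of g, so f ∈ (g) iff g | f, i.e. iff the remainder of f on division by g is 0. Divide f by g (g is monic, so eliminate the leading term of the running remainder at each step):
  leading term -2·x^3: subtract (-2·x)·g(x) = -2·x^3 + 4·x^2 - 8·x, leaving 0
The remainder is 0, so f(x) = g(x) · h(x) with h(x) = -2·x. Hence g | f, i.e. f ∈ (g).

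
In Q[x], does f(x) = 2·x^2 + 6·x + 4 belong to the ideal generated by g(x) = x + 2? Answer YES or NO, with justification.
In Q[x] the ideal (g) consists of all multiples of g, so f ∈ (g) iff g | f, i.e. iff the remainder of f on division by g is 0. Divide f by g (g is monic, so eliminate the leading term of the running remainder at each step):
  leading term 2·x^2: subtract (2·x)·g(x) = 2·x^2 + 4·x, leaving 2·x + 4
  leading term 2·x: subtract (2)·g(x) = 2·x + 4, leaving 0
The remainder is 0, so f(x) = g(x) · h(x) with h(x) = 2·x + 2. Hence g | f, i.e. f ∈ (g).

Final answer: YES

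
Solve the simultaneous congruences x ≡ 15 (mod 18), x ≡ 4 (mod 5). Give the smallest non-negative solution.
The moduli 18, 5 are pairwise coprime, so by the CRT there is a unique solution mod 18·5 = 90.
Solve by successive substitution. Start with x ≡ 15 (mod 18).
  Combine with x ≡ 4 (mod 5): write x = 15 + 18·t and require 15 + 18·t ≡ 4 (mod 5), i.e. 18·t ≡ 4 − 15 ≡ 4 (mod 5). Since 18^(−1) ≡ 2 (mod 5) (18 ≡ 3 (mod 5)), t ≡ 2·4 ≡ 3 (mod 5). So x ≡ 15 + 18·3 = 69 (mod 90).
Unique solution in [0, 90): x = 69.

Final answer: x ≡ 69 (mod 90); the representative in [0, 90) is 69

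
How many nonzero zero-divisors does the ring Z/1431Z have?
Z/1431Z has 494 nonzero zero-divisors

In Z/1431Z each nonzero element is either a unit (gcd with 1431 is 1) or a zero-divisor (gcd > 1). The number of units is φ(1431): factorise 1431 = 3^3 · 53, so φ(1431) = (3^3 − 3^2) · (53 − 1) = 18 · 52 = 936. The nonzero elements number 1431 − 1 = 1430. Hence the nonzero zero-divisors number 1430 − 936 = 494.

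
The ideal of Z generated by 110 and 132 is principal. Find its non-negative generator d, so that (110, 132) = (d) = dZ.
(110, 132) = (22); d = 22

In the PID Z, (a, b) is generated by gcd(a, b). Compute gcd(132, 110) with the extended Euclidean algorithm, tracking rows (r, s, t) with s·132 + t·110 = r:
  row A: (132, 1, 0)   [1·132 + 0·110 = 132]
  row B: (110, 0, 1)   [0·132 + 1·110 = 110]
  132 = 1·110 + 22   → row C = row A − 1·row B = (22, 1, −1)   [check: 1·132 − 1·110 = 22]
  110 = 5·22 + 0   → remainder 0, stop. gcd = 22 (last nonzero row C).
So gcd(110, 132) = 22, with Bézout identity 1·132 − 1·110 = 22. Containment (⊇): the Bézout identity exhibits 22 as an element of (110, 132), giving (22) ⊆ (110, 132). Containment (⊆): since 22 | 110 and 22 | 132 (110 = 22·5, 132 = 22·6), every Z-linear combination of 110 and 132 is divisible by 22, so (110, 132) ⊆ (22). Therefore (110, 132) = (22), d = 22.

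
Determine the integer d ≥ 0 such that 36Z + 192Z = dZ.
In the PID Z, (a, b) is generated by gcd(a, b). Compute gcd(192, 36) with the extended Euclidean algorithm, tracking rows (r, s, t) with s·192 + t·36 = r:
  row A: (192, 1, 0)   [1·192 + 0·36 = 192]
  row B: (36, 0, 1)   [0·192 + 1·36 = 36]
  192 = 5·36 + 12   → row C = row A − 5·row B = (12, 1, −5)   [check: 1·192 − 5·36 = 12]
  36 = 3·12 + 0   → remainder 0, stop. gcd = 12 (last nonzero row C).
So gcd(36, 192) = 12, with Bézout identity 1·192 − 5·36 = 12. Containment (⊇): the Bézout identity exhibits 12 as an element of (36, 192), giving (12) ⊆ (36, 192). Containment (⊆): since 12 | 36 and 12 | 192 (36 = 12·3, 192 = 12·16), every Z-linear combination of 36 and 192 is divisible by 12, so (36, 192) ⊆ (12). Therefore (36, 192) = (12), d = 12.

Final answer: (36, 192) = (12); d = 12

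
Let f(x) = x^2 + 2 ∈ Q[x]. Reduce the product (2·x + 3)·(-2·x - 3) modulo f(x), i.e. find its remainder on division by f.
a · b ≡ -12·x - 1 (mod f(x))

First multiply in Q[x] without reducing: a · b = -4·x^2 - 12·x - 9. Now divide by f(x) = x^2 + 2, eliminating the leading term at each step:
  leading term -4·x^2: subtract (-4)·f(x) = -4·x^2 - 8, leaving -12·x - 1
The degree is now < 2, so this is the remainder. Hence a · b ≡ -12·x - 1 in Q[x]/(f).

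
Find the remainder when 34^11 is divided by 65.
44

Use repeated squaring. Binary(11) = 1011. Walk through the bits of the exponent 11 left-to-right: at each bit after the leading one, square the running value, then multiply by 34 if the bit is 1 (always reducing mod 65):
  bit 1 = 1 (leading): start with 34.
  bit 2 = 0: square 34^2 = 1156 ≡ 51 (mod 65).
  bit 3 = 1: square 51^2 = 2601 ≡ 1; bit is 1, so multiply 1·34 = 34 (mod 65).
  bit 4 = 1: square 34^2 = 1156 ≡ 51; bit is 1, so multiply 51·34 = 1734 ≡ 44 (mod 65).
Final value: 34^11 ≡ 44 (mod 65).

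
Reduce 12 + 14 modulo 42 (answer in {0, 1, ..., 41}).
Both summands are already reduced mod 42. 12 + 14 = 26; 26 = 0·42 + 26, so (12 + 14) mod 42 = 26.

Final answer: 26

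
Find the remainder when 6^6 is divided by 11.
Use repeated squaring. Binary(6) = 110. Walk through the bits of the exponent 6 left-to-right: at each bit after the leading one, square the running value, then multiply by 6 if the bit is 1 (always reducing mod 11):
  bit 1 = 1 (leading): start with 6.
  bit 2 = 1: square 6^2 = 36 ≡ 3; bit is 1, so multiply 3·6 = 18 ≡ 7 (mod 11).
  bit 3 = 0: square 7^2 = 49 ≡ 5 (mod 11).
Final value: 6^6 ≡ 5 (mod 11).

Final answer: 5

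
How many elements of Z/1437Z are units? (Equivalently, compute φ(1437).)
An element a ∈ Z/1437Z is a unit iff gcd(a, 1437) = 1, so the number of units is φ(1437). φ is multiplicative, with φ(p^e) = p^e − p^(e−1). Factorise 1437 = 3 · 479. Then
  φ(1437) = (3 − 1) · (479 − 1) = 2 · 478 = 956.

Final answer: Z/1437Z has φ(1437) = 956 units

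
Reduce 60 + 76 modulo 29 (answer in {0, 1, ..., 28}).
20

Reduce the summands first: 60 ≡ 2, 76 ≡ 18 (mod 29), so 60 + 76 ≡ 2 + 18 (mod 29). 2 + 18 = 20; 20 = 0·29 + 20, so (60 + 76) mod 29 = 20.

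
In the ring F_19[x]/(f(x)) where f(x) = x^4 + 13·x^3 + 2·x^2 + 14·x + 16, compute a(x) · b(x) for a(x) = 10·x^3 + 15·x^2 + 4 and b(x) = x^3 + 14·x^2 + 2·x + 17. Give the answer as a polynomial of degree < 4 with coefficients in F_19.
a · b ≡ 8·x^3 + 12·x^2 + 2·x + 8 (mod f(x))

Multiply as integer polynomials: a · b = 10·x^6 + 155·x^5 + 230·x^4 + 204·x^3 + 311·x^2 + 8·x + 68. Reducing coefficients mod 19: a · b ≡ 10·x^6 + 3·x^5 + 2·x^4 + 14·x^3 + 7·x^2 + 8·x + 11. Now divide by f(x) = x^4 + 13·x^3 + 2·x^2 + 14·x + 16 in F_19[x], eliminating the leading term at each step:
  leading term 10·x^6: subtract (10·x^2)·f(x) = 10·x^6 + 16·x^5 + x^4 + 7·x^3 + 8·x^2, leaving 6·x^5 + x^4 + 7·x^3 + 18·x^2 + 8·x + 11 (coefficients mod 19)
  leading term 6·x^5: subtract (6·x)·f(x) = 6·x^5 + 2·x^4 + 12·x^3 + 8·x^2 + x, leaving 18·x^4 + 14·x^3 + 10·x^2 + 7·x + 11 (coefficients mod 19)
  leading term 18·x^4: subtract (18)·f(x) = 18·x^4 + 6·x^3 + 17·x^2 + 5·x + 3, leaving 8·x^3 + 12·x^2 + 2·x + 8 (coefficients mod 19)
The degree is now < 4, so this is the remainder. Hence a · b ≡ 8·x^3 + 12·x^2 + 2·x + 8 in F_19[x]/(f).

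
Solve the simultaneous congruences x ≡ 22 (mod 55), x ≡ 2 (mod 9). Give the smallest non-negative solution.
The moduli 55, 9 are pairwise coprime, so by the CRT there is a unique solution mod 55·9 = 495.
Solve by successive substitution. Start with x ≡ 22 (mod 55).
  Combine with x ≡ 2 (mod 9): write x = 22 + 55·t and require 22 + 55·t ≡ 2 (mod 9), i.e. 55·t ≡ 2 − 22 ≡ 7 (mod 9). Since 55^(−1) ≡ 1 (mod 9) (55 ≡ 1 (mod 9)), t ≡ 1·7 ≡ 7 (mod 9). So x ≡ 22 + 55·7 = 407 (mod 495).
Unique solution in [0, 495): x = 407.

Final answer: x ≡ 407 (mod 495); the representative in [0, 495) is 407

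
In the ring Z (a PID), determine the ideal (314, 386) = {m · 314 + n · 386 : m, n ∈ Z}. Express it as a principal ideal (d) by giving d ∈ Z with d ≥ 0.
In the PID Z, (a, b) is generated by gcd(a, b). Compute gcd(386, 314) with the extended Euclidean algorithm, tracking rows (r, s, t) with s·386 + t·314 = r:
  row A: (386, 1, 0)   [1·386 + 0·314 = 386]
  row B: (314, 0, 1)   [0·386 + 1·314 = 314]
  386 = 1·314 + 72   → row C = row A − 1·row B = (72, 1, −1)   [check: 1·386 − 1·314 = 72]
  314 = 4·72 + 26   → row D = row B − 4·row C = (26, −4, 5)   [check: −4·386 + 5·314 = 26]
  72 = 2·26 + 20   → row E = row C − 2·row D = (20, 9, −11)   [check: 9·386 − 11·314 = 20]
  26 = 1·20 + 6   → row F = row D − 1·row E = (6, −13, 16)   [check: −13·386 + 16·314 = 6]
  20 = 3·6 + 2   → row G = row E − 3·row F = (2, 48, −59)   [check: 48·386 − 59·314 = 2]
  6 = 3·2 + 0   → remainder 0, stop. gcd = 2 (last nonzero row G).
So gcd(314, 386) = 2, with Bézout identity 48·386 − 59·314 = 2. Containment (⊇): the Bézout identity exhibits 2 as an element of (314, 386), giving (2) ⊆ (314, 386). Containment (⊆): since 2 | 314 and 2 | 386 (314 = 2·157, 386 = 2·193), every Z-linear combination of 314 and 386 is divisible by 2, so (314, 386) ⊆ (2). Therefore (314, 386) = (2), d = 2.

Final answer: (314, 386) = (2); d = 2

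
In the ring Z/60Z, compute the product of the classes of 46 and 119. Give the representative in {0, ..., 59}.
Reduce the factors first: 119 ≡ 59 (mod 60), so 46 · 119 ≡ 46 · 59 (mod 60). 46 · 59 = 2714. Dividing by 60: 2714 = 45·60 + 14. So (46 · 119) mod 60 = 14.

Final answer: 14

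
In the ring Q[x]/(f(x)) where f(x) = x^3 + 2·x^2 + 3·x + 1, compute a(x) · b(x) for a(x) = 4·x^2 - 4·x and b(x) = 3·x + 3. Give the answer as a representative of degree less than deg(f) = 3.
First multiply in Q[x] without reducing: a · b = 12·x^3 - 12·x. Now divide by f(x) = x^3 + 2·x^2 + 3·x + 1, eliminating the leading term at each step:
  leading term 12·x^3: subtract (12)·f(x) = 12·x^3 + 24·x^2 + 36·x + 12, leaving -24·x^2 - 48·x - 12
The degree is now < 3, so this is the remainder. Hence a · b ≡ -24·x^2 - 48·x - 12 in Q[x]/(f).

Final answer: a · b ≡ -24·x^2 - 48·x - 12 (mod f(x))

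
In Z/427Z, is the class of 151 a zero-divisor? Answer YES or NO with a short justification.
NO

gcd(151, 427) = 1, so 151 is a unit in Z/427Z (it has a multiplicative inverse). A unit cannot be a zero-divisor: if 151·b ≡ 0 then multiplying both sides by 151^(−1) gives b ≡ 0. So 151 is not a zero-divisor.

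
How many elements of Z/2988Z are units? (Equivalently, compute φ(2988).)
Z/2988Z has φ(2988) = 984 units

An element a ∈ Z/2988Z is a unit iff gcd(a, 2988) = 1, so the number of units is φ(2988). φ is multiplicative, with φ(p^e) = p^e − p^(e−1). Factorise 2988 = 2^2 · 3^2 · 83. Then
  φ(2988) = (2^2 − 2^1) · (3^2 − 3^1) · (83 − 1) = 2 · 6 · 82 = 984.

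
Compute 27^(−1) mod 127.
Apply the extended Euclidean algorithm to (127, 27), tracking rows (r, s, t) with s·127 + t·27 = r. Each division r_prev = q·r_cur + r_new produces the new row as (previous row) − q·(current row):
  row A: (127, 1, 0)   [1·127 + 0·27 = 127]
  row B: (27, 0, 1)   [0·127 + 1·27 = 27]
  127 = 4·27 + 19   → row C = row A − 4·row B = (19, 1, −4)   [check: 1·127 − 4·27 = 19]
  27 = 1·19 + 8   → row D = row B − 1·row C = (8, −1, 5)   [check: −1·127 + 5·27 = 8]
  19 = 2·8 + 3   → row E = row C − 2·row D = (3, 3, −14)   [check: 3·127 − 14·27 = 3]
  8 = 2·3 + 2   → row F = row D − 2·row E = (2, −7, 33)   [check: −7·127 + 33·27 = 2]
  3 = 1·2 + 1   → row G = row E − 1·row F = (1, 10, −47)   [check: 10·127 − 47·27 = 1]
  2 = 2·1 + 0   → remainder 0, stop. gcd = 1 (last nonzero row G).
The gcd is 1, so 27 is invertible mod 127. The last nonzero row gives 10·127 − 47·27 = 1, so t = −47. So 27^(−1) ≡ −47 ≡ 80 (mod 127). Verify: 27 · 80 = 2160 ≡ 1 (mod 127). ✓

Final answer: 27^(−1) ≡ 80 (mod 127)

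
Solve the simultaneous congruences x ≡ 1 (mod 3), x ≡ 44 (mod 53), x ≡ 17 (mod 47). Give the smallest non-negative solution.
x ≡ 1051 (mod 7473); the representative in [0, 7473) is 1051

The moduli 3, 53, 47 are pairwise coprime, so by the CRT there is a unique solution mod 3·53·47 = 7473.
Solve by successive substitution. Start with x ≡ 1 (mod 3).
  Combine with x ≡ 44 (mod 53): write x = 1 + 3·t and require 1 + 3·t ≡ 44 (mod 53), i.e. 3·t ≡ 44 − 1 ≡ 43 (mod 53). Since 3^(−1) ≡ 18 (mod 53), t ≡ 18·43 ≡ 32 (mod 53). So x ≡ 1 + 3·32 = 97 (mod 159).
  Combine with x ≡ 17 (mod 47): write x = 97 + 159·t and require 97 + 159·t ≡ 17 (mod 47), i.e. 159·t ≡ 17 − 97 ≡ 14 (mod 47). Since 159^(−1) ≡ 34 (mod 47) (159 ≡ 18 (mod 47)), t ≡ 34·14 ≡ 6 (mod 47). So x ≡ 97 + 159·6 = 1051 (mod 7473).
Unique solution in [0, 7473): x = 1051.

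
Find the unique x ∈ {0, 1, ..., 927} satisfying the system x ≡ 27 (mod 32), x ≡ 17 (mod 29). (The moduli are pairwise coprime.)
x ≡ 539 (mod 928); the representative in [0, 928) is 539

The moduli 32, 29 are pairwise coprime, so by the CRT there is a unique solution mod 32·29 = 928.
Solve by successive substitution. Start with x ≡ 27 (mod 32).
  Combine with x ≡ 17 (mod 29): write x = 27 + 32·t and require 27 + 32·t ≡ 17 (mod 29), i.e. 32·t ≡ 17 − 27 ≡ 19 (mod 29). Since 32^(−1) ≡ 10 (mod 29) (32 ≡ 3 (mod 29)), t ≡ 10·19 ≡ 16 (mod 29). So x ≡ 27 + 32·16 = 539 (mod 928).
Unique solution in [0, 928): x = 539.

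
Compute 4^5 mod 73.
2

Use repeated squaring. Binary(5) = 101. Walk through the bits of the exponent 5 left-to-right: at each bit after the leading one, square the running value, then multiply by 4 if the bit is 1 (always reducing mod 73):
  bit 1 = 1 (leading): start with 4.
  bit 2 = 0: square 4^2 = 16 (mod 73).
  bit 3 = 1: square 16^2 = 256 ≡ 37; bit is 1, so multiply 37·4 = 148 ≡ 2 (mod 73).
Final value: 4^5 ≡ 2 (mod 73).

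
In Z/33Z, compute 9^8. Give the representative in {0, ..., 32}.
3

Use repeated squaring. Binary(8) = 1000. Walk through the bits of the exponent 8 left-to-right: at each bit after the leading one, square the running value, then multiply by 9 if the bit is 1 (always reducing mod 33):
  bit 1 = 1 (leading): start with 9.
  bit 2 = 0: square 9^2 = 81 ≡ 15 (mod 33).
  bit 3 = 0: square 15^2 = 225 ≡ 27 (mod 33).
  bit 4 = 0: square 27^2 = 729 ≡ 3 (mod 33).
Final value: 9^8 ≡ 3 (mod 33).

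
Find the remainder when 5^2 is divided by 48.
Use repeated squaring. Binary(2) = 10. Walk through the bits of the exponent 2 left-to-right: at each bit after the leading one, square the running value, then multiply by 5 if the bit is 1 (always reducing mod 48):
  bit 1 = 1 (leading): start with 5.
  bit 2 = 0: square 5^2 = 25 (mod 48).
Final value: 5^2 ≡ 25 (mod 48).

Final answer: 25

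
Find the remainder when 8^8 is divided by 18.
Use repeated squaring. Binary(8) = 1000. Walk through the bits of the exponent 8 left-to-right: at each bit after the leading one, square the running value, then multiply by 8 if the bit is 1 (always reducing mod 18):
  bit 1 = 1 (leading): start with 8.
  bit 2 = 0: square 8^2 = 64 ≡ 10 (mod 18).
  bit 3 = 0: square 10^2 = 100 ≡ 10 (mod 18).
  bit 4 = 0: square 10^2 = 100 ≡ 10 (mod 18).
Final value: 8^8 ≡ 10 (mod 18).

Final answer: 10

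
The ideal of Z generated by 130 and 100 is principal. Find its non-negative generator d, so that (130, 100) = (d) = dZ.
In the PID Z, (a, b) is generated by gcd(a, b). Compute gcd(130, 100) with the extended Euclidean algorithm, tracking rows (r, s, t) with s·130 + t·100 = r:
  row A: (130, 1, 0)   [1·130 + 0·100 = 130]
  row B: (100, 0, 1)   [0·130 + 1·100 = 100]
  130 = 1·100 + 30   → row C = row A − 1·row B = (30, 1, −1)   [check: 1·130 − 1·100 = 30]
  100 = 3·30 + 10   → row D = row B − 3·row C = (10, −3, 4)   [check: −3·130 + 4·100 = 10]
  30 = 3·10 + 0   → remainder 0, stop. gcd = 10 (last nonzero row D).
So gcd(130, 100) = 10, with Bézout identity −3·130 + 4·100 = 10. Containment (⊇): the Bézout identity exhibits 10 as an element of (130, 100), giving (10) ⊆ (130, 100). Containment (⊆): since 10 | 130 and 10 | 100 (130 = 10·13, 100 = 10·10), every Z-linear combination of 130 and 100 is divisible by 10, so (130, 100) ⊆ (10). Therefore (130, 100) = (10), d = 10.

Final answer: (130, 100) = (10); d = 10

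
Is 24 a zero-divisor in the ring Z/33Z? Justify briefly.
YES

gcd(24, 33) = 3 > 1, so 24 is not a unit in Z/33Z. In Z/nZ every nonzero non-unit is a zero-divisor: explicitly, take b = 33/gcd = 11 ≠ 0 (mod 33); then 24·11 = 264 = 8·33, i.e. 24·11 ≡ 0 (mod 33). So 24 is a zero-divisor.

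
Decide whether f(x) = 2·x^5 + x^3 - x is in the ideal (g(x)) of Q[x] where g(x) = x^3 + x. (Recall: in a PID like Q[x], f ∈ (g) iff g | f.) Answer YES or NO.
In Q[x] the ideal (g) consists of all multiples of g, so f ∈ (g) iff g | f, i.e. iff the remainder of f on division by g is 0. Divide f by g (g is monic, so eliminate the leading term of the running remainder at each step):
  leading term 2·x^5: subtract (2·x^2)·g(x) = 2·x^5 + 2·x^3, leaving -x^3 - x
  leading term -x^3: subtract (-1)·g(x) = -x^3 - x, leaving 0
The remainder is 0, so f(x) = g(x) · h(x) with h(x) = 2·x^2 - 1. Hence g | f, i.e. f ∈ (g).

Final answer: YES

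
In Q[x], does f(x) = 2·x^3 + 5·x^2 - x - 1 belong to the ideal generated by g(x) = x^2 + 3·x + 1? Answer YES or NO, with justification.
YES

In Q[x] the ideal (g) consists of all multiples of g, so f ∈ (g) iff g | f, i.e. iff the remainder of f on division by g is 0. Divide f by g (g is monic, so eliminate the leading term of the running remainder at each step):
  leading term 2·x^3: subtract (2·x)·g(x) = 2·x^3 + 6·x^2 + 2·x, leaving -x^2 - 3·x - 1
  leading term -x^2: subtract (-1)·g(x) = -x^2 - 3·x - 1, leaving 0
The remainder is 0, so f(x) = g(x) · h(x) with h(x) = 2·x - 1. Hence g | f, i.e. f ∈ (g).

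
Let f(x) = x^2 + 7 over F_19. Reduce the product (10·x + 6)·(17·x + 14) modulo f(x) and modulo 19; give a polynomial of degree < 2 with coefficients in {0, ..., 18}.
a · b ≡ 14·x + 15 (mod f(x))

Multiply as integer polynomials: a · b = 170·x^2 + 242·x + 84. Reducing coefficients mod 19: a · b ≡ 18·x^2 + 14·x + 8. Now divide by f(x) = x^2 + 7 in F_19[x], eliminating the leading term at each step:
  leading term 18·x^2: subtract (18)·f(x) = 18·x^2 + 12, leaving 14·x + 15 (coefficients mod 19)
The degree is now < 2, so this is the remainder. Hence a · b ≡ 14·x + 15 in F_19[x]/(f).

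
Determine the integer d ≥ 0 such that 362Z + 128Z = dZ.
In the PID Z, (a, b) is generated by gcd(a, b). Compute gcd(362, 128) with the extended Euclidean algorithm, tracking rows (r, s, t) with s·362 + t·128 = r:
  row A: (362, 1, 0)   [1·362 + 0·128 = 362]
  row B: (128, 0, 1)   [0·362 + 1·128 = 128]
  362 = 2·128 + 106   → row C = row A − 2·row B = (106, 1, −2)   [check: 1·362 − 2·128 = 106]
  128 = 1·106 + 22   → row D = row B − 1·row C = (22, −1, 3)   [check: −1·362 + 3·128 = 22]
  106 = 4·22 + 18   → row E = row C − 4·row D = (18, 5, −14)   [check: 5·362 − 14·128 = 18]
  22 = 1·18 + 4   → row F = row D − 1·row E = (4, −6, 17)   [check: −6·362 + 17·128 = 4]
  18 = 4·4 + 2   → row G = row E − 4·row F = (2, 29, −82)   [check: 29·362 − 82·128 = 2]
  4 = 2·2 + 0   → remainder 0, stop. gcd = 2 (last nonzero row G).
So gcd(362, 128) = 2, with Bézout identity 29·362 − 82·128 = 2. Containment (⊇): the Bézout identity exhibits 2 as an element of (362, 128), giving (2) ⊆ (362, 128). Containment (⊆): since 2 | 362 and 2 | 128 (362 = 2·181, 128 = 2·64), every Z-linear combination of 362 and 128 is divisible by 2, so (362, 128) ⊆ (2). Therefore (362, 128) = (2), d = 2.

Final answer: (362, 128) = (2); d = 2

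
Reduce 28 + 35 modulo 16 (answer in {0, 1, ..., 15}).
Reduce the summands first: 28 ≡ 12, 35 ≡ 3 (mod 16), so 28 + 35 ≡ 12 + 3 (mod 16). 12 + 3 = 15; 15 = 0·16 + 15, so (28 + 35) mod 16 = 15.

Final answer: 15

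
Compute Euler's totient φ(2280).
φ(2280) = 576

φ is multiplicative, with φ(p^e) = p^e − p^(e−1). Factorise 2280 = 2^3 · 3 · 5 · 19. Then
  φ(2280) = (2^3 − 2^2) · (3 − 1) · (5 − 1) · (19 − 1) = 4 · 2 · 4 · 18 = 576.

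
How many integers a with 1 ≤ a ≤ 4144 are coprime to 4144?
1728

The number of a ∈ {1, ..., 4144} with gcd(a, 4144) = 1 is by definition Euler's totient φ(4144). φ is multiplicative, with φ(p^e) = p^e − p^(e−1). Factorise 4144 = 2^4 · 7 · 37. Then
  φ(4144) = (2^4 − 2^3) · (7 − 1) · (37 − 1) = 8 · 6 · 36 = 1728.
So there are 1728 such integers.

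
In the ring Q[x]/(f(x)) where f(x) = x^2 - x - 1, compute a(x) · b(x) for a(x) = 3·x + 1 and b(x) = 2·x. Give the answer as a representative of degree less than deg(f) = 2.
First multiply in Q[x] without reducing: a · b = 6·x^2 + 2·x. Now divide by f(x) = x^2 - x - 1, eliminating the leading term at each step:
  leading term 6·x^2: subtract (6)·f(x) = 6·x^2 - 6·x - 6, leaving 8·x + 6
The degree is now < 2, so this is the remainder. Hence a · b ≡ 8·x + 6 in Q[x]/(f).

Final answer: a · b ≡ 8·x + 6 (mod f(x))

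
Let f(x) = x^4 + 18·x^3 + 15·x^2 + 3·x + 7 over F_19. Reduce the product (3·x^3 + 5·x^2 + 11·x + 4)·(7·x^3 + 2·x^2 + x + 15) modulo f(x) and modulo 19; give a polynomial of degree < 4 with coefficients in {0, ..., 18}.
a · b ≡ 8·x^3 + 2·x^2 + 15·x + 4 (mod f(x))

Multiply as integer polynomials: a · b = 21·x^6 + 41·x^5 + 90·x^4 + 100·x^3 + 94·x^2 + 169·x + 60. Reducing coefficients mod 19: a · b ≡ 2·x^6 + 3·x^5 + 14·x^4 + 5·x^3 + 18·x^2 + 17·x + 3. Now divide by f(x) = x^4 + 18·x^3 + 15·x^2 + 3·x + 7 in F_19[x], eliminating the leading term at each step:
  leading term 2·x^6: subtract (2·x^2)·f(x) = 2·x^6 + 17·x^5 + 11·x^4 + 6·x^3 + 14·x^2, leaving 5·x^5 + 3·x^4 + 18·x^3 + 4·x^2 + 17·x + 3 (coefficients mod 19)
  leading term 5·x^5: subtract (5·x)·f(x) = 5·x^5 + 14·x^4 + 18·x^3 + 15·x^2 + 16·x, leaving 8·x^4 + 8·x^2 + x + 3 (coefficients mod 19)
  leading term 8·x^4: subtract (8)·f(x) = 8·x^4 + 11·x^3 + 6·x^2 + 5·x + 18, leaving 8·x^3 + 2·x^2 + 15·x + 4 (coefficients mod 19)
The degree is now < 4, so this is the remainder. Hence a · b ≡ 8·x^3 + 2·x^2 + 15·x + 4 in F_19[x]/(f).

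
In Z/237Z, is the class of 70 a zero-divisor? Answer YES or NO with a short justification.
NO

gcd(70, 237) = 1, so 70 is a unit in Z/237Z (it has a multiplicative inverse). A unit cannot be a zero-divisor: if 70·b ≡ 0 then multiplying both sides by 70^(−1) gives b ≡ 0. So 70 is not a zero-divisor.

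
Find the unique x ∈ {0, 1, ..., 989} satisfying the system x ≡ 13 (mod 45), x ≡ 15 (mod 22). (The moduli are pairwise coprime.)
The moduli 45, 22 are pairwise coprime, so by the CRT there is a unique solution mod 45·22 = 990.
Solve by successive substitution. Start with x ≡ 13 (mod 45).
  Combine with x ≡ 15 (mod 22): write x = 13 + 45·t and require 13 + 45·t ≡ 15 (mod 22), i.e. 45·t ≡ 15 − 13 ≡ 2 (mod 22). Since 45^(−1) ≡ 1 (mod 22) (45 ≡ 1 (mod 22)), t ≡ 1·2 ≡ 2 (mod 22). So x ≡ 13 + 45·2 = 103 (mod 990).
Unique solution in [0, 990): x = 103.

Final answer: x ≡ 103 (mod 990); the representative in [0, 990) is 103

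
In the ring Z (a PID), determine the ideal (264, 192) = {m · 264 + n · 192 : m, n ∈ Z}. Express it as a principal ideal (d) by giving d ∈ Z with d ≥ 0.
(264, 192) = (24); d = 24

In the PID Z, (a, b) is generated by gcd(a, b). Compute gcd(264, 192) with the extended Euclidean algorithm, tracking rows (r, s, t) with s·264 + t·192 = r:
  row A: (264, 1, 0)   [1·264 + 0·192 = 264]
  row B: (192, 0, 1)   [0·264 + 1·192 = 192]
  264 = 1·192 + 72   → row C = row A − 1·row B = (72, 1, −1)   [check: 1·264 − 1·192 = 72]
  192 = 2·72 + 48   → row D = row B − 2·row C = (48, −2, 3)   [check: −2·264 + 3·192 = 48]
  72 = 1·48 + 24   → row E = row C − 1·row D = (24, 3, −4)   [check: 3·264 − 4·192 = 24]
  48 = 2·24 + 0   → remainder 0, stop. gcd = 24 (last nonzero row E).
So gcd(264, 192) = 24, with Bézout identity 3·264 − 4·192 = 24. Containment (⊇): the Bézout identity exhibits 24 as an element of (264, 192), giving (24) ⊆ (264, 192). Containment (⊆): since 24 | 264 and 24 | 192 (264 = 24·11, 192 = 24·8), every Z-linear combination of 264 and 192 is divisible by 24, so (264, 192) ⊆ (24). Therefore (264, 192) = (24), d = 24.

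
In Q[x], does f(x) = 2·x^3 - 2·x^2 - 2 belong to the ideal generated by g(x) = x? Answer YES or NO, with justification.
NO

In Q[x] the ideal (g) consists of all multiples of g, so f ∈ (g) iff g | f, i.e. iff the remainder of f on division by g is 0. Divide f by g (g is monic, so eliminate the leading term of the running remainder at each step):
  leading term 2·x^3: subtract (2·x^2)·g(x) = 2·x^3, leaving -2·x^2 - 2
  leading term -2·x^2: subtract (-2·x)·g(x) = -2·x^2, leaving -2
The remainder r(x) = -2 ≠ 0 (and deg r < deg g), so g ∤ f, i.e. f ∉ (g).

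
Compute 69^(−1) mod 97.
69^(−1) ≡ 45 (mod 97)

Apply the extended Euclidean algorithm to (97, 69), tracking rows (r, s, t) with s·97 + t·69 = r. Each division r_prev = q·r_cur + r_new produces the new row as (previous row) − q·(current row):
  row A: (97, 1, 0)   [1·97 + 0·69 = 97]
  row B: (69, 0, 1)   [0·97 + 1·69 = 69]
  97 = 1·69 + 28   → row C = row A − 1·row B = (28, 1, −1)   [check: 1·97 − 1·69 = 28]
  69 = 2·28 + 13   → row D = row B − 2·row C = (13, −2, 3)   [check: −2·97 + 3·69 = 13]
  28 = 2·13 + 2   → row E = row C − 2·row D = (2, 5, −7)   [check: 5·97 − 7·69 = 2]
  13 = 6·2 + 1   → row F = row D − 6·row E = (1, −32, 45)   [check: −32·97 + 45·69 = 1]
  2 = 2·1 + 0   → remainder 0, stop. gcd = 1 (last nonzero row F).
The gcd is 1, so 69 is invertible mod 97. The last nonzero row gives −32·97 + 45·69 = 1, so t = 45. So 69^(−1) ≡ 45 (mod 97). Verify: 69 · 45 = 3105 ≡ 1 (mod 97). ✓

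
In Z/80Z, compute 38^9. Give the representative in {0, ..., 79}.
Use repeated squaring. Binary(9) = 1001. Walk through the bits of the exponent 9 left-to-right: at each bit after the leading one, square the running value, then multiply by 38 if the bit is 1 (always reducing mod 80):
  bit 1 = 1 (leading): start with 38.
  bit 2 = 0: square 38^2 = 1444 ≡ 4 (mod 80).
  bit 3 = 0: square 4^2 = 16 (mod 80).
  bit 4 = 1: square 16^2 = 256 ≡ 16; bit is 1, so multiply 16·38 = 608 ≡ 48 (mod 80).
Final value: 38^9 ≡ 48 (mod 80).

Final answer: 48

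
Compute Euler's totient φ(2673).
φ(2673) = 1620

φ is multiplicative, with φ(p^e) = p^e − p^(e−1). Factorise 2673 = 3^5 · 11. Then
  φ(2673) = (3^5 − 3^4) · (11 − 1) = 162 · 10 = 1620.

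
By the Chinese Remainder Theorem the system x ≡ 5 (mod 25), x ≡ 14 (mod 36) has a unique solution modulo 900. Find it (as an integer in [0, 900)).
The moduli 25, 36 are pairwise coprime, so by the CRT there is a unique solution mod 25·36 = 900.
Solve by successive substitution. Start with x ≡ 5 (mod 25).
  Combine with x ≡ 14 (mod 36): write x = 5 + 25·t and require 5 + 25·t ≡ 14 (mod 36), i.e. 25·t ≡ 14 − 5 ≡ 9 (mod 36). Since 25^(−1) ≡ 13 (mod 36), t ≡ 13·9 ≡ 9 (mod 36). So x ≡ 5 + 25·9 = 230 (mod 900).
Unique solution in [0, 900): x = 230.

Final answer: x ≡ 230 (mod 900); the representative in [0, 900) is 230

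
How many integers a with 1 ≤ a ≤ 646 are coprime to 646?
The number of a ∈ {1, ..., 646} with gcd(a, 646) = 1 is by definition Euler's totient φ(646). φ is multiplicative, with φ(p^e) = p^e − p^(e−1). Factorise 646 = 2 · 17 · 19. Then
  φ(646) = (2 − 1) · (17 − 1) · (19 − 1) = 1 · 16 · 18 = 288.
So there are 288 such integers.

Final answer: 288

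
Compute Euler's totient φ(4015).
φ(4015) = 2880

φ is multiplicative, with φ(p^e) = p^e − p^(e−1). Factorise 4015 = 5 · 11 · 73. Then
  φ(4015) = (5 − 1) · (11 − 1) · (73 − 1) = 4 · 10 · 72 = 2880.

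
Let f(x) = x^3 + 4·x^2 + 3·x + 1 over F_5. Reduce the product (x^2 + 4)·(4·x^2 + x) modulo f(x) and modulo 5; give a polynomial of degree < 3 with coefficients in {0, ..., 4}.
Multiply as integer polynomials: a · b = 4·x^4 + x^3 + 16·x^2 + 4·x. Reducing coefficients mod 5: a · b ≡ 4·x^4 + x^3 + x^2 + 4·x. Now divide by f(x) = x^3 + 4·x^2 + 3·x + 1 in F_5[x], eliminating the leading term at each step:
  leading term 4·x^4: subtract (4·x)·f(x) = 4·x^4 + x^3 + 2·x^2 + 4·x, leaving 4·x^2 (coefficients mod 5)
The degree is now < 3, so this is the remainder. Hence a · b ≡ 4·x^2 in F_5[x]/(f).

Final answer: a · b ≡ 4·x^2 (mod f(x))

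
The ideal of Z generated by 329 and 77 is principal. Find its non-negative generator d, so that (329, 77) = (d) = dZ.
(329, 77) = (7); d = 7

In the PID Z, (a, b) is generated by gcd(a, b). Compute gcd(329, 77) with the extended Euclidean algorithm, tracking rows (r, s, t) with s·329 + t·77 = r:
  row A: (329, 1, 0)   [1·329 + 0·77 = 329]
  row B: (77, 0, 1)   [0·329 + 1·77 = 77]
  329 = 4·77 + 21   → row C = row A − 4·row B = (21, 1, −4)   [check: 1·329 − 4·77 = 21]
  77 = 3·21 + 14   → row D = row B − 3·row C = (14, −3, 13)   [check: −3·329 + 13·77 = 14]
  21 = 1·14 + 7   → row E = row C − 1·row D = (7, 4, −17)   [check: 4·329 − 17·77 = 7]
  14 = 2·7 + 0   → remainder 0, stop. gcd = 7 (last nonzero row E).
So gcd(329, 77) = 7, with Bézout identity 4·329 − 17·77 = 7. Containment (⊇): the Bézout identity exhibits 7 as an element of (329, 77), giving (7) ⊆ (329, 77). Containment (⊆): since 7 | 329 and 7 | 77 (329 = 7·47, 77 = 7·11), every Z-linear combination of 329 and 77 is divisible by 7, so (329, 77) ⊆ (7). Therefore (329, 77) = (7), d = 7.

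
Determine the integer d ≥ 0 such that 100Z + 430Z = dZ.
(100, 430) = (10); d = 10

In the PID Z, (a, b) is generated by gcd(a, b). Compute gcd(430, 100) with the extended Euclidean algorithm, tracking rows (r, s, t) with s·430 + t·100 = r:
  row A: (430, 1, 0)   [1·430 + 0·100 = 430]
  row B: (100, 0, 1)   [0·430 + 1·100 = 100]
  430 = 4·100 + 30   → row C = row A − 4·row B = (30, 1, −4)   [check: 1·430 − 4·100 = 30]
  100 = 3·30 + 10   → row D = row B − 3·row C = (10, −3, 13)   [check: −3·430 + 13·100 = 10]
  30 = 3·10 + 0   → remainder 0, stop. gcd = 10 (last nonzero row D).
So gcd(100, 430) = 10, with Bézout identity −3·430 + 13·100 = 10. Containment (⊇): the Bézout identity exhibits 10 as an element of (100, 430), giving (10) ⊆ (100, 430). Containment (⊆): since 10 | 100 and 10 | 430 (100 = 10·10, 430 = 10·43), every Z-linear combination of 100 and 430 is divisible by 10, so (100, 430) ⊆ (10). Therefore (100, 430) = (10), d = 10.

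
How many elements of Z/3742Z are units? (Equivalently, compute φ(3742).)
Z/3742Z has φ(3742) = 1870 units

An element a ∈ Z/3742Z is a unit iff gcd(a, 3742) = 1, so the number of units is φ(3742). φ is multiplicative, with φ(p^e) = p^e − p^(e−1). Factorise 3742 = 2 · 1871. Then
  φ(3742) = (2 − 1) · (1871 − 1) = 1 · 1870 = 1870.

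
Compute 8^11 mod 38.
Use repeated squaring. Binary(11) = 1011. Walk through the bits of the exponent 11 left-to-right: at each bit after the leading one, square the running value, then multiply by 8 if the bit is 1 (always reducing mod 38):
  bit 1 = 1 (leading): start with 8.
  bit 2 = 0: square 8^2 = 64 ≡ 26 (mod 38).
  bit 3 = 1: square 26^2 = 676 ≡ 30; bit is 1, so multiply 30·8 = 240 ≡ 12 (mod 38).
  bit 4 = 1: square 12^2 = 144 ≡ 30; bit is 1, so multiply 30·8 = 240 ≡ 12 (mod 38).
Final value: 8^11 ≡ 12 (mod 38).

Final answer: 12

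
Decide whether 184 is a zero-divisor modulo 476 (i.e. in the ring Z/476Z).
YES

gcd(184, 476) = 4 > 1, so 184 is not a unit in Z/476Z. In Z/nZ every nonzero non-unit is a zero-divisor: explicitly, take b = 476/gcd = 119 ≠ 0 (mod 476); then 184·119 = 21896 = 46·476, i.e. 184·119 ≡ 0 (mod 476). So 184 is a zero-divisor.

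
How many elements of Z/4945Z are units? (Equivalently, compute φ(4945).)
Z/4945Z has φ(4945) = 3696 units

An element a ∈ Z/4945Z is a unit iff gcd(a, 4945) = 1, so the number of units is φ(4945). φ is multiplicative, with φ(p^e) = p^e − p^(e−1). Factorise 4945 = 5 · 23 · 43. Then
  φ(4945) = (5 − 1) · (23 − 1) · (43 − 1) = 4 · 22 · 42 = 3696.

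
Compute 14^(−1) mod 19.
14^(−1) ≡ 15 (mod 19)

Apply the extended Euclidean algorithm to (19, 14), tracking rows (r, s, t) with s·19 + t·14 = r. Each division r_prev = q·r_cur + r_new produces the new row as (previous row) − q·(current row):
  row A: (19, 1, 0)   [1·19 + 0·14 = 19]
  row B: (14, 0, 1)   [0·19 + 1·14 = 14]
  19 = 1·14 + 5   → row C = row A − 1·row B = (5, 1, −1)   [check: 1·19 − 1·14 = 5]
  14 = 2·5 + 4   → row D = row B − 2·row C = (4, −2, 3)   [check: −2·19 + 3·14 = 4]
  5 = 1·4 + 1   → row E = row C − 1·row D = (1, 3, −4)   [check: 3·19 − 4·14 = 1]
  4 = 4·1 + 0   → remainder 0, stop. gcd = 1 (last nonzero row E).
The gcd is 1, so 14 is invertible mod 19. The last nonzero row gives 3·19 − 4·14 = 1, so t = −4. So 14^(−1) ≡ −4 ≡ 15 (mod 19). Verify: 14 · 15 = 210 ≡ 1 (mod 19). ✓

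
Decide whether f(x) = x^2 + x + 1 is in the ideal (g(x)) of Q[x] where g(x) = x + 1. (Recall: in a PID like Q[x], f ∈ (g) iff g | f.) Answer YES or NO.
In Q[x] the ideal (g) consists of all multiples of g, so f ∈ (g) iff g | f, i.e. iff the remainder of f on division by g is 0. Divide f by g (g is monic, so eliminate the leading term of the running remainder at each step):
  leading term x^2: subtract (x)·g(x) = x^2 + x, leaving 1
The remainder r(x) = 1 ≠ 0 (and deg r < deg g), so g ∤ f, i.e. f ∉ (g).

Final answer: NO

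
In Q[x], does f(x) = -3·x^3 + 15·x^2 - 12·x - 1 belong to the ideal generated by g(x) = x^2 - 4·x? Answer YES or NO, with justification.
NO

In Q[x] the ideal (g) consists of all multiples of g, so f ∈ (g) iff g | f, i.e. iff the remainder of f on division by g is 0. Divide f by g (g is monic, so eliminate the leading term of the running remainder at each step):
  leading term -3·x^3: subtract (-3·x)·g(x) = -3·x^3 + 12·x^2, leaving 3·x^2 - 12·x - 1
  leading term 3·x^2: subtract (3)·g(x) = 3·x^2 - 12·x, leaving -1
The remainder r(x) = -1 ≠ 0 (and deg r < deg g), so g ∤ f, i.e. f ∉ (g).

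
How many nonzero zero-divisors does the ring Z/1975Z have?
In Z/1975Z each nonzero element is either a unit (gcd with 1975 is 1) or a zero-divisor (gcd > 1). The number of units is φ(1975): factorise 1975 = 5^2 · 79, so φ(1975) = (5^2 − 5^1) · (79 − 1) = 20 · 78 = 1560. The nonzero elements number 1975 − 1 = 1974. Hence the nonzero zero-divisors number 1974 − 1560 = 414.

Final answer: Z/1975Z has 414 nonzero zero-divisors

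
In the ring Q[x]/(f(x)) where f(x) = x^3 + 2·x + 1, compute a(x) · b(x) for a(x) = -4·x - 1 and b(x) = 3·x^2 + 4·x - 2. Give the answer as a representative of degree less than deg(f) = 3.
First multiply in Q[x] without reducing: a · b = -12·x^3 - 19·x^2 + 4·x + 2. Now divide by f(x) = x^3 + 2·x + 1, eliminating the leading term at each step:
  leading term -12·x^3: subtract (-12)·f(x) = -12·x^3 - 24·x - 12, leaving -19·x^2 + 28·x + 14
The degree is now < 3, so this is the remainder. Hence a · b ≡ -19·x^2 + 28·x + 14 in Q[x]/(f).

Final answer: a · b ≡ -19·x^2 + 28·x + 14 (mod f(x))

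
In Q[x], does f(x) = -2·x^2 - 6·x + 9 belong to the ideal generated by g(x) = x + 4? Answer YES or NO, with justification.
NO

In Q[x] the ideal (g) consists of all multiples of g, so f ∈ (g) iff g | f, i.e. iff the remainder of f on division by g is 0. Divide f by g (g is monic, so eliminate the leading term of the running remainder at each step):
  leading term -2·x^2: subtract (-2·x)·g(x) = -2·x^2 - 8·x, leaving 2·x + 9
  leading term 2·x: subtract (2)·g(x) = 2·x + 8, leaving 1
The remainder r(x) = 1 ≠ 0 (and deg r < deg g), so g ∤ f, i.e. f ∉ (g).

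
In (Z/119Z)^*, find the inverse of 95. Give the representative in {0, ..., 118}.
95^(−1) ≡ 114 (mod 119)

Apply the extended Euclidean algorithm to (119, 95), tracking rows (r, s, t) with s·119 + t·95 = r. Each division r_prev = q·r_cur + r_new produces the new row as (previous row) − q·(current row):
  row A: (119, 1, 0)   [1·119 + 0·95 = 119]
  row B: (95, 0, 1)   [0·119 + 1·95 = 95]
  119 = 1·95 + 24   → row C = row A − 1·row B = (24, 1, −1)   [check: 1·119 − 1·95 = 24]
  95 = 3·24 + 23   → row D = row B − 3·row C = (23, −3, 4)   [check: −3·119 + 4·95 = 23]
  24 = 1·23 + 1   → row E = row C − 1·row D = (1, 4, −5)   [check: 4·119 − 5·95 = 1]
  23 = 23·1 + 0   → remainder 0, stop. gcd = 1 (last nonzero row E).
The gcd is 1, so 95 is invertible mod 119. The last nonzero row gives 4·119 − 5·95 = 1, so t = −5. So 95^(−1) ≡ −5 ≡ 114 (mod 119). Verify: 95 · 114 = 10830 ≡ 1 (mod 119). ✓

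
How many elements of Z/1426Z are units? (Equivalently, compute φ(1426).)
An element a ∈ Z/1426Z is a unit iff gcd(a, 1426) = 1, so the number of units is φ(1426). φ is multiplicative, with φ(p^e) = p^e − p^(e−1). Factorise 1426 = 2 · 23 · 31. Then
  φ(1426) = (2 − 1) · (23 − 1) · (31 − 1) = 1 · 22 · 30 = 660.

Final answer: Z/1426Z has φ(1426) = 660 units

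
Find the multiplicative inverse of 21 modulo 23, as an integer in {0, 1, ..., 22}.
21^(−1) ≡ 11 (mod 23)

Apply the extended Euclidean algorithm to (23, 21), tracking rows (r, s, t) with s·23 + t·21 = r. Each division r_prev = q·r_cur + r_new produces the new row as (previous row) − q·(current row):
  row A: (23, 1, 0)   [1·23 + 0·21 = 23]
  row B: (21, 0, 1)   [0·23 + 1·21 = 21]
  23 = 1·21 + 2   → row C = row A − 1·row B = (2, 1, −1)   [check: 1·23 − 1·21 = 2]
  21 = 10·2 + 1   → row D = row B − 10·row C = (1, −10, 11)   [check: −10·23 + 11·21 = 1]
  2 = 2·1 + 0   → remainder 0, stop. gcd = 1 (last nonzero row D).
The gcd is 1, so 21 is invertible mod 23. The last nonzero row gives −10·23 + 11·21 = 1, so t = 11. So 21^(−1) ≡ 11 (mod 23). Verify: 21 · 11 = 231 ≡ 1 (mod 23). ✓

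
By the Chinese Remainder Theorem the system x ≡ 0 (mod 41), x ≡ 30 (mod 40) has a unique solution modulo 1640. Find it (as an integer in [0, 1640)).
The moduli 41, 40 are pairwise coprime, so by the CRT there is a unique solution mod 41·40 = 1640.
Solve by successive substitution. Start with x ≡ 0 (mod 41).
  Combine with x ≡ 30 (mod 40): write x = 41·t and require 41·t ≡ 30 (mod 40). Since 41^(−1) ≡ 1 (mod 40) (41 ≡ 1 (mod 40)), t ≡ 1·30 ≡ 30 (mod 40). So x ≡ 41·30 = 1230 (mod 1640).
Unique solution in [0, 1640): x = 1230.

Final answer: x ≡ 1230 (mod 1640); the representative in [0, 1640) is 1230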